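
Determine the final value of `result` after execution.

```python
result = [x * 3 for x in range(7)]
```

Let's trace through this code step by step.

Initialize: result = [x * 3 for x in range(7)]

After execution: result = [0, 3, 6, 9, 12, 15, 18]
[0, 3, 6, 9, 12, 15, 18]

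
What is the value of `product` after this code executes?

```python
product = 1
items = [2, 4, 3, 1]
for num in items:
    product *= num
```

Let's trace through this code step by step.

Initialize: product = 1
Initialize: items = [2, 4, 3, 1]
Entering loop: for num in items:

After execution: product = 24
24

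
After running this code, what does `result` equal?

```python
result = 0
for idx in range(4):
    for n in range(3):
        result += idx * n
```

Let's trace through this code step by step.

Initialize: result = 0
Entering loop: for idx in range(4):

After execution: result = 18
18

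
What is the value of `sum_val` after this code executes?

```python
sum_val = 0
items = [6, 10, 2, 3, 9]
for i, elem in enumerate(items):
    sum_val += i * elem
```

Let's trace through this code step by step.

Initialize: sum_val = 0
Initialize: items = [6, 10, 2, 3, 9]
Entering loop: for i, elem in enumerate(items):

After execution: sum_val = 59
59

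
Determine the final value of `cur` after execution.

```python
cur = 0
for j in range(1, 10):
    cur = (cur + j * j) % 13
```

Let's trace through this code step by step.

Initialize: cur = 0
Entering loop: for j in range(1, 10):

After execution: cur = 12
12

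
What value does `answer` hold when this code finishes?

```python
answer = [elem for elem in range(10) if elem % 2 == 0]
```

Let's trace through this code step by step.

Initialize: answer = [elem for elem in range(10) if elem % 2 == 0]

After execution: answer = [0, 2, 4, 6, 8]
[0, 2, 4, 6, 8]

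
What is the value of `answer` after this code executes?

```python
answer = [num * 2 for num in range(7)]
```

Let's trace through this code step by step.

Initialize: answer = [num * 2 for num in range(7)]

After execution: answer = [0, 2, 4, 6, 8, 10, 12]
[0, 2, 4, 6, 8, 10, 12]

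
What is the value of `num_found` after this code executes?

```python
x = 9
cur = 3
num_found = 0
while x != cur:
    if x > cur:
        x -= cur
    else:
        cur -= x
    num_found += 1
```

Let's trace through this code step by step.

Initialize: x = 9
Initialize: cur = 3
Initialize: num_found = 0
Entering loop: while x != cur:

After execution: num_found = 2
2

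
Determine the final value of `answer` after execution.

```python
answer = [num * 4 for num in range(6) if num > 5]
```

Let's trace through this code step by step.

Initialize: answer = [num * 4 for num in range(6) if num > 5]

After execution: answer = []
[]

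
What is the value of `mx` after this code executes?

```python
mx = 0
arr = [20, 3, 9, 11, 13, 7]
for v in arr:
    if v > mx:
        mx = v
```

Let's trace through this code step by step.

Initialize: mx = 0
Initialize: arr = [20, 3, 9, 11, 13, 7]
Entering loop: for v in arr:

After execution: mx = 20
20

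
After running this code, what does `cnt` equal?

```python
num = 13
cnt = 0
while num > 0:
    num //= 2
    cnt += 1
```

Let's trace through this code step by step.

Initialize: num = 13
Initialize: cnt = 0
Entering loop: while num > 0:

After execution: cnt = 4
4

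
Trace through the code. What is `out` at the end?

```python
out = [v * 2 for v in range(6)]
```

Let's trace through this code step by step.

Initialize: out = [v * 2 for v in range(6)]

After execution: out = [0, 2, 4, 6, 8, 10]
[0, 2, 4, 6, 8, 10]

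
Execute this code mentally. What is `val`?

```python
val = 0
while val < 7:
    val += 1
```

Let's trace through this code step by step.

Initialize: val = 0
Entering loop: while val < 7:

After execution: val = 7
7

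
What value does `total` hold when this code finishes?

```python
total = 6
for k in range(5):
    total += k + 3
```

Let's trace through this code step by step.

Initialize: total = 6
Entering loop: for k in range(5):

After execution: total = 31
31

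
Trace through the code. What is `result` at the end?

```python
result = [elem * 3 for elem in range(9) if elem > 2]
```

Let's trace through this code step by step.

Initialize: result = [elem * 3 for elem in range(9) if elem > 2]

After execution: result = [9, 12, 15, 18, 21, 24]
[9, 12, 15, 18, 21, 24]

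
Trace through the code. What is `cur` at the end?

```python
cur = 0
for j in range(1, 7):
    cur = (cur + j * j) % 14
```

Let's trace through this code step by step.

Initialize: cur = 0
Entering loop: for j in range(1, 7):

After execution: cur = 7
7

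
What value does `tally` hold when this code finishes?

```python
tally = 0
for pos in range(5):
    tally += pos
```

Let's trace through this code step by step.

Initialize: tally = 0
Entering loop: for pos in range(5):

After execution: tally = 10
10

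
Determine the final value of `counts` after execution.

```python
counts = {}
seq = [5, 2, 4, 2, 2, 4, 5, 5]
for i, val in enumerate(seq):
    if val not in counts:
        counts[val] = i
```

Let's trace through this code step by step.

Initialize: counts = {}
Initialize: seq = [5, 2, 4, 2, 2, 4, 5, 5]
Entering loop: for i, val in enumerate(seq):

After execution: counts = {5: 0, 2: 1, 4: 2}
{5: 0, 2: 1, 4: 2}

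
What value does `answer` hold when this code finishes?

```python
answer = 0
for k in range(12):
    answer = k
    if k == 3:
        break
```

Let's trace through this code step by step.

Initialize: answer = 0
Entering loop: for k in range(12):

After execution: answer = 3
3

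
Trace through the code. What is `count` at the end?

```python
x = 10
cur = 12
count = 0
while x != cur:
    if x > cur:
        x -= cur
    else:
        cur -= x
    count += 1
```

Let's trace through this code step by step.

Initialize: x = 10
Initialize: cur = 12
Initialize: count = 0
Entering loop: while x != cur:

After execution: count = 5
5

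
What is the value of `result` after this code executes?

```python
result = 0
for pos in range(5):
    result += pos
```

Let's trace through this code step by step.

Initialize: result = 0
Entering loop: for pos in range(5):

After execution: result = 10
10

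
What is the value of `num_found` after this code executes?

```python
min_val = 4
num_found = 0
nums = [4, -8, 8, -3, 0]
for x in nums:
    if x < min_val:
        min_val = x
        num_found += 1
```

Let's trace through this code step by step.

Initialize: min_val = 4
Initialize: num_found = 0
Initialize: nums = [4, -8, 8, -3, 0]
Entering loop: for x in nums:

After execution: num_found = 1
1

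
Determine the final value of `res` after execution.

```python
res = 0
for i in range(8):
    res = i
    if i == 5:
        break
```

Let's trace through this code step by step.

Initialize: res = 0
Entering loop: for i in range(8):

After execution: res = 5
5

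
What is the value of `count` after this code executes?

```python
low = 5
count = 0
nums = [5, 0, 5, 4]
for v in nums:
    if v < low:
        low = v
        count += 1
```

Let's trace through this code step by step.

Initialize: low = 5
Initialize: count = 0
Initialize: nums = [5, 0, 5, 4]
Entering loop: for v in nums:

After execution: count = 1
1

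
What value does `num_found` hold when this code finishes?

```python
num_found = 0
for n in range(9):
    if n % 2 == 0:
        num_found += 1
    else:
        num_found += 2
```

Let's trace through this code step by step.

Initialize: num_found = 0
Entering loop: for n in range(9):

After execution: num_found = 13
13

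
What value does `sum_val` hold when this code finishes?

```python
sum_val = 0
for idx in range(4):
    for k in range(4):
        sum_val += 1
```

Let's trace through this code step by step.

Initialize: sum_val = 0
Entering loop: for idx in range(4):

After execution: sum_val = 16
16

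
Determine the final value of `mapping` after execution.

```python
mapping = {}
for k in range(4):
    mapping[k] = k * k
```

Let's trace through this code step by step.

Initialize: mapping = {}
Entering loop: for k in range(4):

After execution: mapping = {0: 0, 1: 1, 2: 4, 3: 9}
{0: 0, 1: 1, 2: 4, 3: 9}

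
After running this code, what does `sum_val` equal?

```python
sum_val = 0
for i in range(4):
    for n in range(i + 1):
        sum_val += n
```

Let's trace through this code step by step.

Initialize: sum_val = 0
Entering loop: for i in range(4):

After execution: sum_val = 10
10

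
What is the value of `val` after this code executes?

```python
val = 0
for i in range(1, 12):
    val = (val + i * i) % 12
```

Let's trace through this code step by step.

Initialize: val = 0
Entering loop: for i in range(1, 12):

After execution: val = 2
2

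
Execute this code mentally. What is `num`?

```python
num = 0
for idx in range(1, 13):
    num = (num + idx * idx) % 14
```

Let's trace through this code step by step.

Initialize: num = 0
Entering loop: for idx in range(1, 13):

After execution: num = 6
6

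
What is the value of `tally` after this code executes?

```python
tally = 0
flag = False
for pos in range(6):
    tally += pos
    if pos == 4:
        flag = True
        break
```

Let's trace through this code step by step.

Initialize: tally = 0
Initialize: flag = False
Entering loop: for pos in range(6):

After execution: tally = 10
10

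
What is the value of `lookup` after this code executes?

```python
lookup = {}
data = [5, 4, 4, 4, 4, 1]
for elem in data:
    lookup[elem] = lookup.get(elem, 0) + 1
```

Let's trace through this code step by step.

Initialize: lookup = {}
Initialize: data = [5, 4, 4, 4, 4, 1]
Entering loop: for elem in data:

After execution: lookup = {5: 1, 4: 4, 1: 1}
{5: 1, 4: 4, 1: 1}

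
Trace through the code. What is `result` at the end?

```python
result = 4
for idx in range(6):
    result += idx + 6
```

Let's trace through this code step by step.

Initialize: result = 4
Entering loop: for idx in range(6):

After execution: result = 55
55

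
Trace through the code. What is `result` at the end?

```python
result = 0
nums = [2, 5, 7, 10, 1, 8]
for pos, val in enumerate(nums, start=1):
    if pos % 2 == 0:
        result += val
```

Let's trace through this code step by step.

Initialize: result = 0
Initialize: nums = [2, 5, 7, 10, 1, 8]
Entering loop: for pos, val in enumerate(nums, start=1):

After execution: result = 23
23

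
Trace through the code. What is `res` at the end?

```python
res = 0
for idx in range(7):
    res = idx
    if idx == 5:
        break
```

Let's trace through this code step by step.

Initialize: res = 0
Entering loop: for idx in range(7):

After execution: res = 5
5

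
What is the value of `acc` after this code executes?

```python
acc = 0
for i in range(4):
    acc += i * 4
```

Let's trace through this code step by step.

Initialize: acc = 0
Entering loop: for i in range(4):

After execution: acc = 24
24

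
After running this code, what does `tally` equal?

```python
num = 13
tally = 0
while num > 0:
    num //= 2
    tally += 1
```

Let's trace through this code step by step.

Initialize: num = 13
Initialize: tally = 0
Entering loop: while num > 0:

After execution: tally = 4
4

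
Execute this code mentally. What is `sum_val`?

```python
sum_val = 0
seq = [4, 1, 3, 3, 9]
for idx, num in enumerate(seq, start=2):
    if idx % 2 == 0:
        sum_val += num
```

Let's trace through this code step by step.

Initialize: sum_val = 0
Initialize: seq = [4, 1, 3, 3, 9]
Entering loop: for idx, num in enumerate(seq, start=2):

After execution: sum_val = 16
16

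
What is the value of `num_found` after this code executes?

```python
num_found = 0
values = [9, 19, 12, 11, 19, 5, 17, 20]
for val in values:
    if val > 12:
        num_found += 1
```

Let's trace through this code step by step.

Initialize: num_found = 0
Initialize: values = [9, 19, 12, 11, 19, 5, 17, 20]
Entering loop: for val in values:

After execution: num_found = 4
4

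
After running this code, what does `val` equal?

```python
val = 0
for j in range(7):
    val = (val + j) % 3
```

Let's trace through this code step by step.

Initialize: val = 0
Entering loop: for j in range(7):

After execution: val = 0
0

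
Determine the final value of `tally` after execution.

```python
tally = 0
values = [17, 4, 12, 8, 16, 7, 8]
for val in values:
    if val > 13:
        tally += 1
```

Let's trace through this code step by step.

Initialize: tally = 0
Initialize: values = [17, 4, 12, 8, 16, 7, 8]
Entering loop: for val in values:

After execution: tally = 2
2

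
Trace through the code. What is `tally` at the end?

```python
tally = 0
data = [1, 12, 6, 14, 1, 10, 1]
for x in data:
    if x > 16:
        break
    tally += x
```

Let's trace through this code step by step.

Initialize: tally = 0
Initialize: data = [1, 12, 6, 14, 1, 10, 1]
Entering loop: for x in data:

After execution: tally = 45
45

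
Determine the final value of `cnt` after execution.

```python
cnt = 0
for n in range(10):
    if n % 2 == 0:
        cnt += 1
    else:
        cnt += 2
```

Let's trace through this code step by step.

Initialize: cnt = 0
Entering loop: for n in range(10):

After execution: cnt = 15
15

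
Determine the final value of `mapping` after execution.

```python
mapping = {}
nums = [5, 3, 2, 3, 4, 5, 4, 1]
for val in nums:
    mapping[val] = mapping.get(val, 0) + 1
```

Let's trace through this code step by step.

Initialize: mapping = {}
Initialize: nums = [5, 3, 2, 3, 4, 5, 4, 1]
Entering loop: for val in nums:

After execution: mapping = {5: 2, 3: 2, 2: 1, 4: 2, 1: 1}
{5: 2, 3: 2, 2: 1, 4: 2, 1: 1}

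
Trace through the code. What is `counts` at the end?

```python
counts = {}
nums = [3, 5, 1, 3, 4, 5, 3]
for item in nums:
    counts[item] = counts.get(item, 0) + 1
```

Let's trace through this code step by step.

Initialize: counts = {}
Initialize: nums = [3, 5, 1, 3, 4, 5, 3]
Entering loop: for item in nums:

After execution: counts = {3: 3, 5: 2, 1: 1, 4: 1}
{3: 3, 5: 2, 1: 1, 4: 1}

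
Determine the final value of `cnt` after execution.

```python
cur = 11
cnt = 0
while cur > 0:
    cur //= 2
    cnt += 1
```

Let's trace through this code step by step.

Initialize: cur = 11
Initialize: cnt = 0
Entering loop: while cur > 0:

After execution: cnt = 4
4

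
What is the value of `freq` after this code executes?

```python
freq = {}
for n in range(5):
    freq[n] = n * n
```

Let's trace through this code step by step.

Initialize: freq = {}
Entering loop: for n in range(5):

After execution: freq = {0: 0, 1: 1, 2: 4, 3: 9, 4: 16}
{0: 0, 1: 1, 2: 4, 3: 9, 4: 16}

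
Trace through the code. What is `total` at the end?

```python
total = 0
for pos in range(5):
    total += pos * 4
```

Let's trace through this code step by step.

Initialize: total = 0
Entering loop: for pos in range(5):

After execution: total = 40
40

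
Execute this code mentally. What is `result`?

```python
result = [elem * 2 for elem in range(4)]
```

Let's trace through this code step by step.

Initialize: result = [elem * 2 for elem in range(4)]

After execution: result = [0, 2, 4, 6]
[0, 2, 4, 6]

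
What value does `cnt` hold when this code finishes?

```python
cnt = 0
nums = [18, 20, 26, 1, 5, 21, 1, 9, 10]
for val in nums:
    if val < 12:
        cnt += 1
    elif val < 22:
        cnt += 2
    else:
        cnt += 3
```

Let's trace through this code step by step.

Initialize: cnt = 0
Initialize: nums = [18, 20, 26, 1, 5, 21, 1, 9, 10]
Entering loop: for val in nums:

After execution: cnt = 14
14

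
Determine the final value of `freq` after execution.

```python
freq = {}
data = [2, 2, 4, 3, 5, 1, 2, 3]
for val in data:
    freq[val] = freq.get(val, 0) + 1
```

Let's trace through this code step by step.

Initialize: freq = {}
Initialize: data = [2, 2, 4, 3, 5, 1, 2, 3]
Entering loop: for val in data:

After execution: freq = {2: 3, 4: 1, 3: 2, 5: 1, 1: 1}
{2: 3, 4: 1, 3: 2, 5: 1, 1: 1}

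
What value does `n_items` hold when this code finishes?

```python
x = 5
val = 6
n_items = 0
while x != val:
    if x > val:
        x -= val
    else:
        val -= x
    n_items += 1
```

Let's trace through this code step by step.

Initialize: x = 5
Initialize: val = 6
Initialize: n_items = 0
Entering loop: while x != val:

After execution: n_items = 5
5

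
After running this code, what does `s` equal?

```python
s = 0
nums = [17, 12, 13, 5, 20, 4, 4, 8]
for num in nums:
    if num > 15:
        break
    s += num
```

Let's trace through this code step by step.

Initialize: s = 0
Initialize: nums = [17, 12, 13, 5, 20, 4, 4, 8]
Entering loop: for num in nums:

After execution: s = 0
0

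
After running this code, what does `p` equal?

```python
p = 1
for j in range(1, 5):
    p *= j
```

Let's trace through this code step by step.

Initialize: p = 1
Entering loop: for j in range(1, 5):

After execution: p = 24
24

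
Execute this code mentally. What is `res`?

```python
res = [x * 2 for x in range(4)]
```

Let's trace through this code step by step.

Initialize: res = [x * 2 for x in range(4)]

After execution: res = [0, 2, 4, 6]
[0, 2, 4, 6]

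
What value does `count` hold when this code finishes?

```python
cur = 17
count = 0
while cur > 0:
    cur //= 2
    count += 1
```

Let's trace through this code step by step.

Initialize: cur = 17
Initialize: count = 0
Entering loop: while cur > 0:

After execution: count = 5
5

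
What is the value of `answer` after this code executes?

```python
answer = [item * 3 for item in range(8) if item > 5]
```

Let's trace through this code step by step.

Initialize: answer = [item * 3 for item in range(8) if item > 5]

After execution: answer = [18, 21]
[18, 21]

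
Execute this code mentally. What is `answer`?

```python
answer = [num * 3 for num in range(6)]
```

Let's trace through this code step by step.

Initialize: answer = [num * 3 for num in range(6)]

After execution: answer = [0, 3, 6, 9, 12, 15]
[0, 3, 6, 9, 12, 15]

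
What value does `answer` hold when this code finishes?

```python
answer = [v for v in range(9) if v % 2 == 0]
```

Let's trace through this code step by step.

Initialize: answer = [v for v in range(9) if v % 2 == 0]

After execution: answer = [0, 2, 4, 6, 8]
[0, 2, 4, 6, 8]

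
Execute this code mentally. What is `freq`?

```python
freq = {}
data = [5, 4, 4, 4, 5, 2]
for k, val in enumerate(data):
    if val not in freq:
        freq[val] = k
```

Let's trace through this code step by step.

Initialize: freq = {}
Initialize: data = [5, 4, 4, 4, 5, 2]
Entering loop: for k, val in enumerate(data):

After execution: freq = {5: 0, 4: 1, 2: 5}
{5: 0, 4: 1, 2: 5}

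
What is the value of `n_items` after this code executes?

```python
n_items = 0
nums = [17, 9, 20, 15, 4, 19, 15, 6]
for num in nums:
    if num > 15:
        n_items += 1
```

Let's trace through this code step by step.

Initialize: n_items = 0
Initialize: nums = [17, 9, 20, 15, 4, 19, 15, 6]
Entering loop: for num in nums:

After execution: n_items = 3
3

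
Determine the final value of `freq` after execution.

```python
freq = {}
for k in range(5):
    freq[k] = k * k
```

Let's trace through this code step by step.

Initialize: freq = {}
Entering loop: for k in range(5):

After execution: freq = {0: 0, 1: 1, 2: 4, 3: 9, 4: 16}
{0: 0, 1: 1, 2: 4, 3: 9, 4: 16}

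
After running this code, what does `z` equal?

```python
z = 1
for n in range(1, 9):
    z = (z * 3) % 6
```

Let's trace through this code step by step.

Initialize: z = 1
Entering loop: for n in range(1, 9):

After execution: z = 3
3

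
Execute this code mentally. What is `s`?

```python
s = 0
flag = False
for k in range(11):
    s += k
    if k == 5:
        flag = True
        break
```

Let's trace through this code step by step.

Initialize: s = 0
Initialize: flag = False
Entering loop: for k in range(11):

After execution: s = 15
15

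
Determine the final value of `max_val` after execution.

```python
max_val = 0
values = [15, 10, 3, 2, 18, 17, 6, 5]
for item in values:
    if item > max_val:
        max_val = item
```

Let's trace through this code step by step.

Initialize: max_val = 0
Initialize: values = [15, 10, 3, 2, 18, 17, 6, 5]
Entering loop: for item in values:

After execution: max_val = 18
18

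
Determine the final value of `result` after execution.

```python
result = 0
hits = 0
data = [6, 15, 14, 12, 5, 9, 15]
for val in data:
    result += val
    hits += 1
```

Let's trace through this code step by step.

Initialize: result = 0
Initialize: hits = 0
Initialize: data = [6, 15, 14, 12, 5, 9, 15]
Entering loop: for val in data:

After execution: result = 76
76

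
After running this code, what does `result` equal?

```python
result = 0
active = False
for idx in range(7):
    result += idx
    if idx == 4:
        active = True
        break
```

Let's trace through this code step by step.

Initialize: result = 0
Initialize: active = False
Entering loop: for idx in range(7):

After execution: result = 10
10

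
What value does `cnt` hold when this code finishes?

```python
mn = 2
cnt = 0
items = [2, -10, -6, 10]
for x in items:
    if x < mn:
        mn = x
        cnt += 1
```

Let's trace through this code step by step.

Initialize: mn = 2
Initialize: cnt = 0
Initialize: items = [2, -10, -6, 10]
Entering loop: for x in items:

After execution: cnt = 1
1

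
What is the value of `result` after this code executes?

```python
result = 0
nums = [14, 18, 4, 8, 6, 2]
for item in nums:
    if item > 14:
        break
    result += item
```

Let's trace through this code step by step.

Initialize: result = 0
Initialize: nums = [14, 18, 4, 8, 6, 2]
Entering loop: for item in nums:

After execution: result = 14
14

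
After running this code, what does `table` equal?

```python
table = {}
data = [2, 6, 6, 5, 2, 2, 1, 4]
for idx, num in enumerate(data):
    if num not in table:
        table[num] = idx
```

Let's trace through this code step by step.

Initialize: table = {}
Initialize: data = [2, 6, 6, 5, 2, 2, 1, 4]
Entering loop: for idx, num in enumerate(data):

After execution: table = {2: 0, 6: 1, 5: 3, 1: 6, 4: 7}
{2: 0, 6: 1, 5: 3, 1: 6, 4: 7}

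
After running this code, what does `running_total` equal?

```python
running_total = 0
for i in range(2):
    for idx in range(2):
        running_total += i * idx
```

Let's trace through this code step by step.

Initialize: running_total = 0
Entering loop: for i in range(2):

After execution: running_total = 1
1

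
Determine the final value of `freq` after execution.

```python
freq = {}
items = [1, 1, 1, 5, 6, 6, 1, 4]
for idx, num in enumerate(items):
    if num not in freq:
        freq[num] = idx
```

Let's trace through this code step by step.

Initialize: freq = {}
Initialize: items = [1, 1, 1, 5, 6, 6, 1, 4]
Entering loop: for idx, num in enumerate(items):

After execution: freq = {1: 0, 5: 3, 6: 4, 4: 7}
{1: 0, 5: 3, 6: 4, 4: 7}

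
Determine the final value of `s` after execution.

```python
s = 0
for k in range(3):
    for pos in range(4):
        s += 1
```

Let's trace through this code step by step.

Initialize: s = 0
Entering loop: for k in range(3):

After execution: s = 12
12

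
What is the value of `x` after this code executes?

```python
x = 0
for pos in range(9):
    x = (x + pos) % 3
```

Let's trace through this code step by step.

Initialize: x = 0
Entering loop: for pos in range(9):

After execution: x = 0
0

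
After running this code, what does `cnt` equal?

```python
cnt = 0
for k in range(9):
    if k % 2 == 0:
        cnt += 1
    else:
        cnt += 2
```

Let's trace through this code step by step.

Initialize: cnt = 0
Entering loop: for k in range(9):

After execution: cnt = 13
13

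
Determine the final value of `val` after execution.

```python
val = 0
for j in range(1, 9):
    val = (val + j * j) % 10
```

Let's trace through this code step by step.

Initialize: val = 0
Entering loop: for j in range(1, 9):

After execution: val = 4
4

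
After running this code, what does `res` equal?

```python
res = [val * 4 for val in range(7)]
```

Let's trace through this code step by step.

Initialize: res = [val * 4 for val in range(7)]

After execution: res = [0, 4, 8, 12, 16, 20, 24]
[0, 4, 8, 12, 16, 20, 24]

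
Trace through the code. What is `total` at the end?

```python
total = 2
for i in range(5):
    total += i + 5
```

Let's trace through this code step by step.

Initialize: total = 2
Entering loop: for i in range(5):

After execution: total = 37
37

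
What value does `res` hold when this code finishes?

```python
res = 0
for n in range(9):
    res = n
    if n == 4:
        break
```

Let's trace through this code step by step.

Initialize: res = 0
Entering loop: for n in range(9):

After execution: res = 4
4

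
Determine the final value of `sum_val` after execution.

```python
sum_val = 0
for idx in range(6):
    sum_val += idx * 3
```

Let's trace through this code step by step.

Initialize: sum_val = 0
Entering loop: for idx in range(6):

After execution: sum_val = 45
45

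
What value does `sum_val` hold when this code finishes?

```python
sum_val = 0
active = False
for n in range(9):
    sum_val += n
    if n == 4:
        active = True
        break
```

Let's trace through this code step by step.

Initialize: sum_val = 0
Initialize: active = False
Entering loop: for n in range(9):

After execution: sum_val = 10
10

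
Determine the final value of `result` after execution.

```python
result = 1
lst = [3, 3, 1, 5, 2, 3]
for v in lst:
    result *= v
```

Let's trace through this code step by step.

Initialize: result = 1
Initialize: lst = [3, 3, 1, 5, 2, 3]
Entering loop: for v in lst:

After execution: result = 270
270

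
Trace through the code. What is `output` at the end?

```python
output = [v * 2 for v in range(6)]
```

Let's trace through this code step by step.

Initialize: output = [v * 2 for v in range(6)]

After execution: output = [0, 2, 4, 6, 8, 10]
[0, 2, 4, 6, 8, 10]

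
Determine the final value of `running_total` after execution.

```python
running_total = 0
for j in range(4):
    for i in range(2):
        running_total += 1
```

Let's trace through this code step by step.

Initialize: running_total = 0
Entering loop: for j in range(4):

After execution: running_total = 8
8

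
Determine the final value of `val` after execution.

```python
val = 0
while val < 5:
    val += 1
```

Let's trace through this code step by step.

Initialize: val = 0
Entering loop: while val < 5:

After execution: val = 5
5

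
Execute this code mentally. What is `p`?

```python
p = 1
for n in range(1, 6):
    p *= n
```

Let's trace through this code step by step.

Initialize: p = 1
Entering loop: for n in range(1, 6):

After execution: p = 120
120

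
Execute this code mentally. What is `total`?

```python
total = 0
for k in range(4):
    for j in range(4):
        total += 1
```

Let's trace through this code step by step.

Initialize: total = 0
Entering loop: for k in range(4):

After execution: total = 16
16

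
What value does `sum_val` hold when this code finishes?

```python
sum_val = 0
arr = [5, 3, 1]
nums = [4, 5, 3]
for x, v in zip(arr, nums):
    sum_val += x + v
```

Let's trace through this code step by step.

Initialize: sum_val = 0
Initialize: arr = [5, 3, 1]
Initialize: nums = [4, 5, 3]
Entering loop: for x, v in zip(arr, nums):

After execution: sum_val = 21
21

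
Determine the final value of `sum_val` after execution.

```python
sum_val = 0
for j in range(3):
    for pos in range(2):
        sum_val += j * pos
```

Let's trace through this code step by step.

Initialize: sum_val = 0
Entering loop: for j in range(3):

After execution: sum_val = 3
3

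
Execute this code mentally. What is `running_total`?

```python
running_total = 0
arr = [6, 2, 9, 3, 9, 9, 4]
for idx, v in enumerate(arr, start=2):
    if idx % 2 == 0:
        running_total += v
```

Let's trace through this code step by step.

Initialize: running_total = 0
Initialize: arr = [6, 2, 9, 3, 9, 9, 4]
Entering loop: for idx, v in enumerate(arr, start=2):

After execution: running_total = 28
28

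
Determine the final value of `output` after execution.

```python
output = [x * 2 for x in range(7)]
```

Let's trace through this code step by step.

Initialize: output = [x * 2 for x in range(7)]

After execution: output = [0, 2, 4, 6, 8, 10, 12]
[0, 2, 4, 6, 8, 10, 12]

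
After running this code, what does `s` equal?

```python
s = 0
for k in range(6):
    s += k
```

Let's trace through this code step by step.

Initialize: s = 0
Entering loop: for k in range(6):

After execution: s = 15
15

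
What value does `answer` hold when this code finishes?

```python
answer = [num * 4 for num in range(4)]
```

Let's trace through this code step by step.

Initialize: answer = [num * 4 for num in range(4)]

After execution: answer = [0, 4, 8, 12]
[0, 4, 8, 12]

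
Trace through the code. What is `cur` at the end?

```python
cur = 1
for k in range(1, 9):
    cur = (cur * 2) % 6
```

Let's trace through this code step by step.

Initialize: cur = 1
Entering loop: for k in range(1, 9):

After execution: cur = 4
4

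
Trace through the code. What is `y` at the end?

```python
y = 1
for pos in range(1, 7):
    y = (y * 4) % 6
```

Let's trace through this code step by step.

Initialize: y = 1
Entering loop: for pos in range(1, 7):

After execution: y = 4
4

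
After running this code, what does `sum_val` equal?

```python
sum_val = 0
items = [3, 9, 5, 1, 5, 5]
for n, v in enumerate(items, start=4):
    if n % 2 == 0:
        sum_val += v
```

Let's trace through this code step by step.

Initialize: sum_val = 0
Initialize: items = [3, 9, 5, 1, 5, 5]
Entering loop: for n, v in enumerate(items, start=4):

After execution: sum_val = 13
13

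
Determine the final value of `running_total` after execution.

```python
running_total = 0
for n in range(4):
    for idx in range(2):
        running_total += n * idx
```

Let's trace through this code step by step.

Initialize: running_total = 0
Entering loop: for n in range(4):

After execution: running_total = 6
6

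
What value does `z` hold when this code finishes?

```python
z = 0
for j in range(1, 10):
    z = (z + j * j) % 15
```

Let's trace through this code step by step.

Initialize: z = 0
Entering loop: for j in range(1, 10):

After execution: z = 0
0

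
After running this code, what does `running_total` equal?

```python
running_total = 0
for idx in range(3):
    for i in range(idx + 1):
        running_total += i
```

Let's trace through this code step by step.

Initialize: running_total = 0
Entering loop: for idx in range(3):

After execution: running_total = 4
4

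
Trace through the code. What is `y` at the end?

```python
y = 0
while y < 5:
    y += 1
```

Let's trace through this code step by step.

Initialize: y = 0
Entering loop: while y < 5:

After execution: y = 5
5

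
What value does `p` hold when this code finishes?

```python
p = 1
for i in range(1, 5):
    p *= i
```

Let's trace through this code step by step.

Initialize: p = 1
Entering loop: for i in range(1, 5):

After execution: p = 24
24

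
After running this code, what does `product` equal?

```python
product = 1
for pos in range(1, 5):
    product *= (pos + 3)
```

Let's trace through this code step by step.

Initialize: product = 1
Entering loop: for pos in range(1, 5):

After execution: product = 840
840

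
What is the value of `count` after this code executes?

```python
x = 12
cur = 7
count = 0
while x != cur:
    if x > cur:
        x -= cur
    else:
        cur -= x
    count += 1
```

Let's trace through this code step by step.

Initialize: x = 12
Initialize: cur = 7
Initialize: count = 0
Entering loop: while x != cur:

After execution: count = 5
5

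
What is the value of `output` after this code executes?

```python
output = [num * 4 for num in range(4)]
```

Let's trace through this code step by step.

Initialize: output = [num * 4 for num in range(4)]

After execution: output = [0, 4, 8, 12]
[0, 4, 8, 12]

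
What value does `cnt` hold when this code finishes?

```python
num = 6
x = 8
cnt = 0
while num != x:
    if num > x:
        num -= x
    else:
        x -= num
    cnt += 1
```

Let's trace through this code step by step.

Initialize: num = 6
Initialize: x = 8
Initialize: cnt = 0
Entering loop: while num != x:

After execution: cnt = 3
3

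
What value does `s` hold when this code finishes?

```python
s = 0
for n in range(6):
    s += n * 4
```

Let's trace through this code step by step.

Initialize: s = 0
Entering loop: for n in range(6):

After execution: s = 60
60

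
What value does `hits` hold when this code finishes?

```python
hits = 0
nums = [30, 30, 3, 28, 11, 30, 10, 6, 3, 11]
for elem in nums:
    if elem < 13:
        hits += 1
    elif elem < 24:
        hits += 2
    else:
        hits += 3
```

Let's trace through this code step by step.

Initialize: hits = 0
Initialize: nums = [30, 30, 3, 28, 11, 30, 10, 6, 3, 11]
Entering loop: for elem in nums:

After execution: hits = 18
18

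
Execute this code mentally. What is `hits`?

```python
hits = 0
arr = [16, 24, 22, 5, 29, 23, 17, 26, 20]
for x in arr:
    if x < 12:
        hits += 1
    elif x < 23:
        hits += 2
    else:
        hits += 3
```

Let's trace through this code step by step.

Initialize: hits = 0
Initialize: arr = [16, 24, 22, 5, 29, 23, 17, 26, 20]
Entering loop: for x in arr:

After execution: hits = 21
21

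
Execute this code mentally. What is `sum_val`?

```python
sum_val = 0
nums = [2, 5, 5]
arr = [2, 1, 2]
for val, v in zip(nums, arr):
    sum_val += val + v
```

Let's trace through this code step by step.

Initialize: sum_val = 0
Initialize: nums = [2, 5, 5]
Initialize: arr = [2, 1, 2]
Entering loop: for val, v in zip(nums, arr):

After execution: sum_val = 17
17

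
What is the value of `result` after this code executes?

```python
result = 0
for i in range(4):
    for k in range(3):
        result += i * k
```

Let's trace through this code step by step.

Initialize: result = 0
Entering loop: for i in range(4):

After execution: result = 18
18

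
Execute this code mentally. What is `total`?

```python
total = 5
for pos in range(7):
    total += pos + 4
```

Let's trace through this code step by step.

Initialize: total = 5
Entering loop: for pos in range(7):

After execution: total = 54
54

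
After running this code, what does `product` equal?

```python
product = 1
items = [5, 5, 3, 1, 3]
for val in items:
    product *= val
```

Let's trace through this code step by step.

Initialize: product = 1
Initialize: items = [5, 5, 3, 1, 3]
Entering loop: for val in items:

After execution: product = 225
225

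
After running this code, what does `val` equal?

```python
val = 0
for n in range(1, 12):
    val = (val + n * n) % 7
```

Let's trace through this code step by step.

Initialize: val = 0
Entering loop: for n in range(1, 12):

After execution: val = 2
2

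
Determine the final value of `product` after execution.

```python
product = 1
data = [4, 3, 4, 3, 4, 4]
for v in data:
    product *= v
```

Let's trace through this code step by step.

Initialize: product = 1
Initialize: data = [4, 3, 4, 3, 4, 4]
Entering loop: for v in data:

After execution: product = 2304
2304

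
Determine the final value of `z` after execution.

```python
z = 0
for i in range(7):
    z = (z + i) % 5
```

Let's trace through this code step by step.

Initialize: z = 0
Entering loop: for i in range(7):

After execution: z = 1
1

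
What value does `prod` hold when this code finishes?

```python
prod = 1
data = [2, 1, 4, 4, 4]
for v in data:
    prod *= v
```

Let's trace through this code step by step.

Initialize: prod = 1
Initialize: data = [2, 1, 4, 4, 4]
Entering loop: for v in data:

After execution: prod = 128
128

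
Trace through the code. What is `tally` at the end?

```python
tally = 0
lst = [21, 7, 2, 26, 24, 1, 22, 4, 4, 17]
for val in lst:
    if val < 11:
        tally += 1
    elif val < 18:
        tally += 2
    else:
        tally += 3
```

Let's trace through this code step by step.

Initialize: tally = 0
Initialize: lst = [21, 7, 2, 26, 24, 1, 22, 4, 4, 17]
Entering loop: for val in lst:

After execution: tally = 19
19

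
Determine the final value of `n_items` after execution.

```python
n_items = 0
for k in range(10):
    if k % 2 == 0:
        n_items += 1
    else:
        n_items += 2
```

Let's trace through this code step by step.

Initialize: n_items = 0
Entering loop: for k in range(10):

After execution: n_items = 15
15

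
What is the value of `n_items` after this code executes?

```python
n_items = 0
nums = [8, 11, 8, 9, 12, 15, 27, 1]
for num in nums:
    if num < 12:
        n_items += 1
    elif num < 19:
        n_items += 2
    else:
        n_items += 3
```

Let's trace through this code step by step.

Initialize: n_items = 0
Initialize: nums = [8, 11, 8, 9, 12, 15, 27, 1]
Entering loop: for num in nums:

After execution: n_items = 12
12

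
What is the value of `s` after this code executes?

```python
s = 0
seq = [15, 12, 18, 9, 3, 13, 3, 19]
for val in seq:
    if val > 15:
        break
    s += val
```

Let's trace through this code step by step.

Initialize: s = 0
Initialize: seq = [15, 12, 18, 9, 3, 13, 3, 19]
Entering loop: for val in seq:

After execution: s = 27
27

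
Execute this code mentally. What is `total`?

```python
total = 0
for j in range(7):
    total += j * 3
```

Let's trace through this code step by step.

Initialize: total = 0
Entering loop: for j in range(7):

After execution: total = 63
63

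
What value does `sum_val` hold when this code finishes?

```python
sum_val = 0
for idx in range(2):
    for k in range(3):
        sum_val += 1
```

Let's trace through this code step by step.

Initialize: sum_val = 0
Entering loop: for idx in range(2):

After execution: sum_val = 6
6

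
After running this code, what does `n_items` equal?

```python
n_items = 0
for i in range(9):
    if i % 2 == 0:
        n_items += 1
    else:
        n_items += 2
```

Let's trace through this code step by step.

Initialize: n_items = 0
Entering loop: for i in range(9):

After execution: n_items = 13
13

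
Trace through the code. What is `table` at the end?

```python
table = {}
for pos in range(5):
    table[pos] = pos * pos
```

Let's trace through this code step by step.

Initialize: table = {}
Entering loop: for pos in range(5):

After execution: table = {0: 0, 1: 1, 2: 4, 3: 9, 4: 16}
{0: 0, 1: 1, 2: 4, 3: 9, 4: 16}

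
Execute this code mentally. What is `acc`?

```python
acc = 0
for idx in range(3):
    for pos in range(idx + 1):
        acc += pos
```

Let's trace through this code step by step.

Initialize: acc = 0
Entering loop: for idx in range(3):

After execution: acc = 4
4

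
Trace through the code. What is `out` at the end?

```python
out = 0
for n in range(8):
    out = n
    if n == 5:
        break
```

Let's trace through this code step by step.

Initialize: out = 0
Entering loop: for n in range(8):

After execution: out = 5
5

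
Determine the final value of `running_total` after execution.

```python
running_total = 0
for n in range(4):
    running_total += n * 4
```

Let's trace through this code step by step.

Initialize: running_total = 0
Entering loop: for n in range(4):

After execution: running_total = 24
24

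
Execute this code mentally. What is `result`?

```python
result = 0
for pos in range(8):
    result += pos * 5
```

Let's trace through this code step by step.

Initialize: result = 0
Entering loop: for pos in range(8):

After execution: result = 140
140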